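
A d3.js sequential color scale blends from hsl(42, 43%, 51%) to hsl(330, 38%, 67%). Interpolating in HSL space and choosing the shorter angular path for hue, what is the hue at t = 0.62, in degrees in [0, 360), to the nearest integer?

Hue: 330 − 42 = 288°, but |288| > 180 so the shorter arc goes the other way: Δh = 288 − 360 = -72°.
H = 42 + 0.62 × (-72) = -2.64 → -3 → -3 mod 360 = 357°

357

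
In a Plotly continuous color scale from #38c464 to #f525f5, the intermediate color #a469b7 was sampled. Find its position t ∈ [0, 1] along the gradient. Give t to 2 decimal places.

Invert the lerp on the R channel (largest span, 189): t = (164 − 56) / (245 − 56) = 108/189 = 0.57143.
Check on G: (105 − 196)/(37 − 196) = 0.5723 ✓

0.57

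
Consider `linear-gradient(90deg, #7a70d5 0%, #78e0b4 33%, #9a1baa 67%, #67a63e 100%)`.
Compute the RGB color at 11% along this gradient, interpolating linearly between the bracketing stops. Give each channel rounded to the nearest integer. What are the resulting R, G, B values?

(121, 149, 202)

11% lies between the 0% and 33% stops, so the local fraction is t = (11 − 0)/(33 − 0) = 11/33 ≈ 0.3333.
#7a70d5 → (122, 112, 213); #78e0b4 → (120, 224, 180).
R = 122 + 0.3333 × (120 − 122) = 121.333 → 121
G = 112 + 0.3333 × (224 − 112) = 149.33 → 149
B = 213 + 0.3333 × (180 − 213) = 202.001 → 202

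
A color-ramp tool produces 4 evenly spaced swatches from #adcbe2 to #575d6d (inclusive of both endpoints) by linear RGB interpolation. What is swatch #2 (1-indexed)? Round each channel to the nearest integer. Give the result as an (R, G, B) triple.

(144, 166, 187)

With 4 swatches and endpoints inclusive, swatch 2 sits at t = (2 − 1)/(4 − 1) = 1/3 ≈ 0.3333.
#adcbe2 → (173, 203, 226); #575d6d → (87, 93, 109).
R = 173 + 0.3333 × (87 − 173) = 144.336 → 144
G = 203 + 0.3333 × (93 − 203) = 166.337 → 166
B = 226 + 0.3333 × (109 − 226) = 187.004 → 187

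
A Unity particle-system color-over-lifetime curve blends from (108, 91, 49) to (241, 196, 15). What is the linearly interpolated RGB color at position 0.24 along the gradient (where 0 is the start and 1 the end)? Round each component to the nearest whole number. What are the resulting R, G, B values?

(140, 116, 41)

R = 108 + 0.24 × (241 − 108) = 108 + 0.24 × 133 = 139.92 → 140
G = 91 + 0.24 × (196 − 91) = 91 + 0.24 × 105 = 116.2 → 116
B = 49 + 0.24 × (15 − 49) = 49 + 0.24 × -34 = 40.84 → 41
So the blended color is (140, 116, 41), about #8c7429.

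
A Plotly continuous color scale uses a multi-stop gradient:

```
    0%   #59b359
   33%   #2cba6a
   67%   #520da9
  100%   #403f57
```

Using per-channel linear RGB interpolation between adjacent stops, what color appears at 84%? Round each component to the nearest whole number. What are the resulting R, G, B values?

84% lies between the 67% and 100% stops, so the local fraction is t = (84 − 67)/(100 − 67) = 17/33 ≈ 0.5152.
#520da9 → (82, 13, 169); #403f57 → (64, 63, 87).
R = 82 + 0.5152 × (64 − 82) = 72.726 → 73
G = 13 + 0.5152 × (63 − 13) = 38.76 → 39
B = 169 + 0.5152 × (87 − 169) = 126.754 → 127

(73, 39, 127)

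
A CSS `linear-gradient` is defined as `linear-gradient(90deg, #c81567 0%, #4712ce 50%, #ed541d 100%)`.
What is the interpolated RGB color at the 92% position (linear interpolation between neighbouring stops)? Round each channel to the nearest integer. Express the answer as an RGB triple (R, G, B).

(210, 73, 57)

92% lies between the 50% and 100% stops, so the local fraction is t = (92 − 50)/(100 − 50) = 42/50 ≈ 0.84.
#4712ce → (71, 18, 206); #ed541d → (237, 84, 29).
R = 71 + 0.84 × (237 − 71) = 210.44 → 210
G = 18 + 0.84 × (84 − 18) = 73.44 → 73
B = 206 + 0.84 × (29 − 206) = 57.32 → 57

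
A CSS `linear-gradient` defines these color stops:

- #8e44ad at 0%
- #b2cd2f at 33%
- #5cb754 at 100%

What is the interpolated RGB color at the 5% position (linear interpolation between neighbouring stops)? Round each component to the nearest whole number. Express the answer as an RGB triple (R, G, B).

5% lies between the 0% and 33% stops, so the local fraction is t = (5 − 0)/(33 − 0) = 5/33 ≈ 0.1515.
#8e44ad → (142, 68, 173); #b2cd2f → (178, 205, 47).
R = 142 + 0.1515 × (178 − 142) = 147.454 → 147
G = 68 + 0.1515 × (205 − 68) = 88.755 → 89
B = 173 + 0.1515 × (47 − 173) = 153.911 → 154

(147, 89, 154)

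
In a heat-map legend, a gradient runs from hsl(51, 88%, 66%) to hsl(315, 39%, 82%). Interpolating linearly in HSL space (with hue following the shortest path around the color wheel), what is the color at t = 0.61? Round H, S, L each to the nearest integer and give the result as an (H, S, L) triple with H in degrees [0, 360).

Hue: 315 − 51 = 264°, but |264| > 180 so the shorter arc goes the other way: Δh = 264 − 360 = -96°.
H = 51 + 0.61 × (-96) = -7.56 → -8 → -8 mod 360 = 352°
S = 88 + 0.61 × (39 − 88) = 58.11 → 58%
L = 66 + 0.61 × (82 − 66) = 75.76 → 76%

(352, 58, 76)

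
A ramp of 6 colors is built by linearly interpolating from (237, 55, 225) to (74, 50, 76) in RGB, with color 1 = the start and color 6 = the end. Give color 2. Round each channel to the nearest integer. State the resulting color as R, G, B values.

(204, 54, 195)

With 6 swatches and endpoints inclusive, swatch 2 sits at t = (2 − 1)/(6 − 1) = 1/5 ≈ 0.2.
R = 237 + 0.2 × (74 − 237) = 204.4 → 204
G = 55 + 0.2 × (50 − 55) = 54 → 54
B = 225 + 0.2 × (76 − 225) = 195.2 → 195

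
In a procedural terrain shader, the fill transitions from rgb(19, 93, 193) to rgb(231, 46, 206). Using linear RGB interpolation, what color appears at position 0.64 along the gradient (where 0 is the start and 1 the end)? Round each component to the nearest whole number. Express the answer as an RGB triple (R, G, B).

R = 19 + 0.64 × (231 − 19) = 19 + 0.64 × 212 = 154.68 → 155
G = 93 + 0.64 × (46 − 93) = 93 + 0.64 × -47 = 62.92 → 63
B = 193 + 0.64 × (206 − 193) = 193 + 0.64 × 13 = 201.32 → 201
So the blended color is (155, 63, 201), about #9b3fc9.

(155, 63, 201)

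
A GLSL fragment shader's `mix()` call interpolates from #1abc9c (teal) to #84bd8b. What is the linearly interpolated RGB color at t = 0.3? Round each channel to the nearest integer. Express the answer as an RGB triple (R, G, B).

#1abc9c → (26, 188, 156); #84bd8b → (132, 189, 139).
R = 26 + 0.3 × (132 − 26) = 26 + 0.3 × 106 = 57.8 → 58
G = 188 + 0.3 × (189 − 188) = 188 + 0.3 × 1 = 188.3 → 188
B = 156 + 0.3 × (139 − 156) = 156 + 0.3 × -17 = 150.9 → 151
So the blended color is (58, 188, 151), about #3abc97.

(58, 188, 151)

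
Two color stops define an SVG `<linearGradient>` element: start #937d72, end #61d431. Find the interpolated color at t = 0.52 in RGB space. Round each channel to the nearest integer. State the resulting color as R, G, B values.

#937d72 → (147, 125, 114); #61d431 → (97, 212, 49).
R = 147 + 0.52 × (97 − 147) = 147 + 0.52 × -50 = 121 → 121
G = 125 + 0.52 × (212 − 125) = 125 + 0.52 × 87 = 170.24 → 170
B = 114 + 0.52 × (49 − 114) = 114 + 0.52 × -65 = 80.2 → 80

(121, 170, 80)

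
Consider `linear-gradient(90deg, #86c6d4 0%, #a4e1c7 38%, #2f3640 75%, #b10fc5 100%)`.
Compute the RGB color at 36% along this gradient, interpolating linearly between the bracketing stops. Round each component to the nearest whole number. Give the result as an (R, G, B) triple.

36% lies between the 0% and 38% stops, so the local fraction is t = (36 − 0)/(38 − 0) = 36/38 ≈ 0.9474.
#86c6d4 → (134, 198, 212); #a4e1c7 → (164, 225, 199).
R = 134 + 0.9474 × (164 − 134) = 162.422 → 162
G = 198 + 0.9474 × (225 − 198) = 223.58 → 224
B = 212 + 0.9474 × (199 − 212) = 199.684 → 200

(162, 224, 200)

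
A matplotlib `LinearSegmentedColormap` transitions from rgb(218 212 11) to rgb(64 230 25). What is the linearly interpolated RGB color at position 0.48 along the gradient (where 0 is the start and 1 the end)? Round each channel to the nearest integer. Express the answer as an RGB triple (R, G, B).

(144, 221, 18)

R = 218 + 0.48 × (64 − 218) = 218 + 0.48 × -154 = 144.08 → 144
G = 212 + 0.48 × (230 − 212) = 212 + 0.48 × 18 = 220.64 → 221
B = 11 + 0.48 × (25 − 11) = 11 + 0.48 × 14 = 17.72 → 18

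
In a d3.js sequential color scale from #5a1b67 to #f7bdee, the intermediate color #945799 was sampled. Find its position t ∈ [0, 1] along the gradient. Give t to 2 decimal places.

0.37

Invert the lerp on the G channel (largest span, 162): t = (87 − 27) / (189 − 27) = 60/162 = 0.37037.
Check on R: (148 − 90)/(247 − 90) = 0.3694 ✓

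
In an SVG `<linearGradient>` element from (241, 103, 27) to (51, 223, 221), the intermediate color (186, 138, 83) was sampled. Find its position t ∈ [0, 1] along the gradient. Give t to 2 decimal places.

Invert the lerp on the B channel (largest span, 194): t = (83 − 27) / (221 − 27) = 56/194 = 0.28866.
Check on R: (186 − 241)/(51 − 241) = 0.2895 ✓

0.29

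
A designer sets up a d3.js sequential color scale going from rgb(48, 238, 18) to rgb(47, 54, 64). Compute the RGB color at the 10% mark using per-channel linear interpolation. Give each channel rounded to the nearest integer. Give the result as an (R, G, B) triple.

(48, 220, 23)

10% corresponds to t = 0.1.
R = 48 + 0.1 × (47 − 48) = 48 + 0.1 × -1 = 47.9 → 48
G = 238 + 0.1 × (54 − 238) = 238 + 0.1 × -184 = 219.6 → 220
B = 18 + 0.1 × (64 − 18) = 18 + 0.1 × 46 = 22.6 → 23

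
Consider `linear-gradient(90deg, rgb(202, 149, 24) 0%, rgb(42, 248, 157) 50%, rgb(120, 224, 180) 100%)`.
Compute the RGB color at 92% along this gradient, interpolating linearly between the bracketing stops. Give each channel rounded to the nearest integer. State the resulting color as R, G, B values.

(108, 228, 176)

92% lies between the 50% and 100% stops, so the local fraction is t = (92 − 50)/(100 − 50) = 42/50 ≈ 0.84.
R = 42 + 0.84 × (120 − 42) = 107.52 → 108
G = 248 + 0.84 × (224 − 248) = 227.84 → 228
B = 157 + 0.84 × (180 − 157) = 176.32 → 176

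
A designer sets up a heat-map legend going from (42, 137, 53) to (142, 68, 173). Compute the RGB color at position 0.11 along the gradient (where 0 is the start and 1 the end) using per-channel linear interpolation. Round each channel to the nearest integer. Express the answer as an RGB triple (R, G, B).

(53, 129, 66)

R = 42 + 0.11 × (142 − 42) = 42 + 0.11 × 100 = 53 → 53
G = 137 + 0.11 × (68 − 137) = 137 + 0.11 × -69 = 129.41 → 129
B = 53 + 0.11 × (173 − 53) = 53 + 0.11 × 120 = 66.2 → 66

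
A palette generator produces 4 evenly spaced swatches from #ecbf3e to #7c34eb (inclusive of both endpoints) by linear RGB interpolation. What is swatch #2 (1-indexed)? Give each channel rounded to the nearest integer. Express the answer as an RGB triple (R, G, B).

(199, 145, 120)

With 4 swatches and endpoints inclusive, swatch 2 sits at t = (2 − 1)/(4 − 1) = 1/3 ≈ 0.3333.
#ecbf3e → (236, 191, 62); #7c34eb → (124, 52, 235).
R = 236 + 0.3333 × (124 − 236) = 198.67 → 199
G = 191 + 0.3333 × (52 − 191) = 144.671 → 145
B = 62 + 0.3333 × (235 − 62) = 119.661 → 120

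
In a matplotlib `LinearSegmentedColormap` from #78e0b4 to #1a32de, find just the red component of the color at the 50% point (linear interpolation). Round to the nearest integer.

R₁ = 120 (from #78e0b4), R₂ = 26 (from #1a32de).
R = 120 + 0.5 × (26 − 120) = 73 → 73

73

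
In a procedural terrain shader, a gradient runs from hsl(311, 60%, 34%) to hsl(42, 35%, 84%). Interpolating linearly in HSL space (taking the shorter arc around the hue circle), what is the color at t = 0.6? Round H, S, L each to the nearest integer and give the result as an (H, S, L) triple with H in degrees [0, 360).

Hue: 42 − 311 = -269°, but |-269| > 180 so the shorter arc goes the other way: Δh = -269 + 360 = 91°.
H = 311 + 0.6 × (91) = 365.6 → 366 → 366 mod 360 = 6°
S = 60 + 0.6 × (35 − 60) = 45 → 45%
L = 34 + 0.6 × (84 − 34) = 64 → 64%

(6, 45, 64)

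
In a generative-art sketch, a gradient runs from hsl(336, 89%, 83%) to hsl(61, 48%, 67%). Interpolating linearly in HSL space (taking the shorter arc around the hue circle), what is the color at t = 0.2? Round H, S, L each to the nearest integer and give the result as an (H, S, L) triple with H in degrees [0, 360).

Hue: 61 − 336 = -275°, but |-275| > 180 so the shorter arc goes the other way: Δh = -275 + 360 = 85°.
H = 336 + 0.2 × (85) = 353 → 353°
S = 89 + 0.2 × (48 − 89) = 80.8 → 81%
L = 83 + 0.2 × (67 − 83) = 79.8 → 80%

(353, 81, 80)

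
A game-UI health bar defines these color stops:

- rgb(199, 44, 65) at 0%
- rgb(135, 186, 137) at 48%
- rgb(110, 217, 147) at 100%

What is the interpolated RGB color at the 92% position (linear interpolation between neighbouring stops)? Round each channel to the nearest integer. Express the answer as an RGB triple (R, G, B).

(114, 212, 145)

92% lies between the 48% and 100% stops, so the local fraction is t = (92 − 48)/(100 − 48) = 44/52 ≈ 0.8462.
R = 135 + 0.8462 × (110 − 135) = 113.845 → 114
G = 186 + 0.8462 × (217 − 186) = 212.232 → 212
B = 137 + 0.8462 × (147 − 137) = 145.462 → 145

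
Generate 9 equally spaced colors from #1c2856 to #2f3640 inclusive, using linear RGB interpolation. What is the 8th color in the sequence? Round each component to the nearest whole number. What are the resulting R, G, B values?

(45, 52, 67)

With 9 swatches and endpoints inclusive, swatch 8 sits at t = (8 − 1)/(9 − 1) = 7/8 ≈ 0.875.
#1c2856 → (28, 40, 86); #2f3640 → (47, 54, 64).
R = 28 + 0.875 × (47 − 28) = 44.625 → 45
G = 40 + 0.875 × (54 − 40) = 52.25 → 52
B = 86 + 0.875 × (64 − 86) = 66.75 → 67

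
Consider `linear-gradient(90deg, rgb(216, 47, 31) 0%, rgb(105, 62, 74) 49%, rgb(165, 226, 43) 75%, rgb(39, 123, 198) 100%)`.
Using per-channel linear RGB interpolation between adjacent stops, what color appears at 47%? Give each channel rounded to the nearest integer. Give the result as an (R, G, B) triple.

47% lies between the 0% and 49% stops, so the local fraction is t = (47 − 0)/(49 − 0) = 47/49 ≈ 0.9592.
R = 216 + 0.9592 × (105 − 216) = 109.529 → 110
G = 47 + 0.9592 × (62 − 47) = 61.388 → 61
B = 31 + 0.9592 × (74 − 31) = 72.246 → 72

(110, 61, 72)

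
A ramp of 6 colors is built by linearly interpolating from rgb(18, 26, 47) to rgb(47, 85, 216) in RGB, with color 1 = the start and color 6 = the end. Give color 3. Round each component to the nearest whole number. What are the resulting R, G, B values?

With 6 swatches and endpoints inclusive, swatch 3 sits at t = (3 − 1)/(6 − 1) = 2/5 ≈ 0.4.
R = 18 + 0.4 × (47 − 18) = 29.6 → 30
G = 26 + 0.4 × (85 − 26) = 49.6 → 50
B = 47 + 0.4 × (216 − 47) = 114.6 → 115

(30, 50, 115)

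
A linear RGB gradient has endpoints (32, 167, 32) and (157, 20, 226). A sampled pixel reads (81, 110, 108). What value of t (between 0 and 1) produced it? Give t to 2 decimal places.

Invert the lerp on the B channel (largest span, 194): t = (108 − 32) / (226 − 32) = 76/194 = 0.39175.
Check on R: (81 − 32)/(157 − 32) = 0.392 ✓

0.39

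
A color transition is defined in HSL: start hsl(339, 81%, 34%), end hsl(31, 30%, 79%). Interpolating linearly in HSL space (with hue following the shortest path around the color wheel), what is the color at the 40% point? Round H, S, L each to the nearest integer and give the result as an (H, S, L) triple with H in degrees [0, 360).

(0, 61, 52)

Hue: 31 − 339 = -308°, but |-308| > 180 so the shorter arc goes the other way: Δh = -308 + 360 = 52°.
H = 339 + 0.4 × (52) = 359.8 → 360 → 360 mod 360 = 0°
S = 81 + 0.4 × (30 − 81) = 60.6 → 61%
L = 34 + 0.4 × (79 − 34) = 52 → 52%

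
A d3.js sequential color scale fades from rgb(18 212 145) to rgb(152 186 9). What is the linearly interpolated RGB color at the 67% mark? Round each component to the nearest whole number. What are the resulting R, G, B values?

67% corresponds to t = 0.67.
R = 18 + 0.67 × (152 − 18) = 18 + 0.67 × 134 = 107.78 → 108
G = 212 + 0.67 × (186 − 212) = 212 + 0.67 × -26 = 194.58 → 195
B = 145 + 0.67 × (9 − 145) = 145 + 0.67 × -136 = 53.88 → 54

(108, 195, 54)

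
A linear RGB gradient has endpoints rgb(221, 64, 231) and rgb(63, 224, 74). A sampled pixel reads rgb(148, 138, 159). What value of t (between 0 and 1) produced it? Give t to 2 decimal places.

Invert the lerp on the G channel (largest span, 160): t = (138 − 64) / (224 − 64) = 74/160 = 0.4625.
Check on R: (148 − 221)/(63 − 221) = 0.462 ✓

0.46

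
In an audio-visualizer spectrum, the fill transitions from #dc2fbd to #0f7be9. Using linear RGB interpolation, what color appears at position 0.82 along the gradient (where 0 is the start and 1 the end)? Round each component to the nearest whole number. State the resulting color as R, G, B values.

(52, 109, 225)

#dc2fbd → (220, 47, 189); #0f7be9 → (15, 123, 233).
R = 220 + 0.82 × (15 − 220) = 220 + 0.82 × -205 = 51.9 → 52
G = 47 + 0.82 × (123 − 47) = 47 + 0.82 × 76 = 109.32 → 109
B = 189 + 0.82 × (233 − 189) = 189 + 0.82 × 44 = 225.08 → 225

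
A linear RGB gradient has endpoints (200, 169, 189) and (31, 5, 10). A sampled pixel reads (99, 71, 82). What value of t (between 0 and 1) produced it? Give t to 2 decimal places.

Invert the lerp on the B channel (largest span, 179): t = (82 − 189) / (10 − 189) = -107/-179 = 0.59777.
Check on R: (99 − 200)/(31 − 200) = 0.5976 ✓

0.60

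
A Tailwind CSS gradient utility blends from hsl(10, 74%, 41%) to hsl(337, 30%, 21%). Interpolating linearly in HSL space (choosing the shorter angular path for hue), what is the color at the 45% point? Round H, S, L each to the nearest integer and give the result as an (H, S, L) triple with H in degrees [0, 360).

Hue: 337 − 10 = 327°, but |327| > 180 so the shorter arc goes the other way: Δh = 327 − 360 = -33°.
H = 10 + 0.45 × (-33) = -4.85 → -5 → -5 mod 360 = 355°
S = 74 + 0.45 × (30 − 74) = 54.2 → 54%
L = 41 + 0.45 × (21 − 41) = 32 → 32%

(355, 54, 32)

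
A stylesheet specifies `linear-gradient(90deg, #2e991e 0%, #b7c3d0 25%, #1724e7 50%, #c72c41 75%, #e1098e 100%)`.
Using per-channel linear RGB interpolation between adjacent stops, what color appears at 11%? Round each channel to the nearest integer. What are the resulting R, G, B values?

(106, 171, 108)

11% lies between the 0% and 25% stops, so the local fraction is t = (11 − 0)/(25 − 0) = 11/25 ≈ 0.44.
#2e991e → (46, 153, 30); #b7c3d0 → (183, 195, 208).
R = 46 + 0.44 × (183 − 46) = 106.28 → 106
G = 153 + 0.44 × (195 − 153) = 171.48 → 171
B = 30 + 0.44 × (208 − 30) = 108.32 → 108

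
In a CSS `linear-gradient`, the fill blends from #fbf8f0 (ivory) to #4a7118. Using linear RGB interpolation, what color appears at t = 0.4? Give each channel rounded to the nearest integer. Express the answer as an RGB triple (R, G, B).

#fbf8f0 → (251, 248, 240); #4a7118 → (74, 113, 24).
R = 251 + 0.4 × (74 − 251) = 251 + 0.4 × -177 = 180.2 → 180
G = 248 + 0.4 × (113 − 248) = 248 + 0.4 × -135 = 194 → 194
B = 240 + 0.4 × (24 − 240) = 240 + 0.4 × -216 = 153.6 → 154

(180, 194, 154)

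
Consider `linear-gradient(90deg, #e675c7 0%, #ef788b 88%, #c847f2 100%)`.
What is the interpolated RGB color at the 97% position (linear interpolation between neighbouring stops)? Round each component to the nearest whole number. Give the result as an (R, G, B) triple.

(210, 83, 216)

97% lies between the 88% and 100% stops, so the local fraction is t = (97 − 88)/(100 − 88) = 9/12 ≈ 0.75.
#ef788b → (239, 120, 139); #c847f2 → (200, 71, 242).
R = 239 + 0.75 × (200 − 239) = 209.75 → 210
G = 120 + 0.75 × (71 − 120) = 83.25 → 83
B = 139 + 0.75 × (242 − 139) = 216.25 → 216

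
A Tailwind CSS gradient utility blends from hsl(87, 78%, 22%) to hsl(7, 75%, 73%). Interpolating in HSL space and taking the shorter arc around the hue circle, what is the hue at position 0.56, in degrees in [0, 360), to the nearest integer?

42

Hue arc: Δh = 7 − 87 = -80° (|Δh| ≤ 180, already the shorter path).
H = 87 + 0.56 × (-80) = 42.2 → 42°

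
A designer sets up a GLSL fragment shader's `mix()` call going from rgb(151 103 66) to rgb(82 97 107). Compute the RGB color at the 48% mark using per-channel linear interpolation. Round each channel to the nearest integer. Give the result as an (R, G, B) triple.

(118, 100, 86)

48% corresponds to t = 0.48.
R = 151 + 0.48 × (82 − 151) = 151 + 0.48 × -69 = 117.88 → 118
G = 103 + 0.48 × (97 − 103) = 103 + 0.48 × -6 = 100.12 → 100
B = 66 + 0.48 × (107 − 66) = 66 + 0.48 × 41 = 85.68 → 86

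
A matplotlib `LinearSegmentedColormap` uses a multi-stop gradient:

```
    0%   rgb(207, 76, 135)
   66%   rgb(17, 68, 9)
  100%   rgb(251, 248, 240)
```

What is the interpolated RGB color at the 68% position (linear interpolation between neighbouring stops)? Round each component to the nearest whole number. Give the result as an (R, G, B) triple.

68% lies between the 66% and 100% stops, so the local fraction is t = (68 − 66)/(100 − 66) = 2/34 ≈ 0.0588.
R = 17 + 0.0588 × (251 − 17) = 30.759 → 31
G = 68 + 0.0588 × (248 − 68) = 78.584 → 79
B = 9 + 0.0588 × (240 − 9) = 22.583 → 23

(31, 79, 23)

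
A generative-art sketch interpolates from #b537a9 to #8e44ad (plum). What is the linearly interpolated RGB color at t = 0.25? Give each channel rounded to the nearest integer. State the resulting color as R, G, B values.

#b537a9 → (181, 55, 169); #8e44ad → (142, 68, 173).
R = 181 + 0.25 × (142 − 181) = 181 + 0.25 × -39 = 171.25 → 171
G = 55 + 0.25 × (68 − 55) = 55 + 0.25 × 13 = 58.25 → 58
B = 169 + 0.25 × (173 − 169) = 169 + 0.25 × 4 = 170 → 170
So the blended color is (171, 58, 170), about #ab3aaa.

(171, 58, 170)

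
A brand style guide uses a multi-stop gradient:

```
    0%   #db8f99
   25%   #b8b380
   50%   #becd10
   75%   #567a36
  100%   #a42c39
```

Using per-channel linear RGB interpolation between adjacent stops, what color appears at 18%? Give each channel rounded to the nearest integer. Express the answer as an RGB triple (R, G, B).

(194, 169, 135)

18% lies between the 0% and 25% stops, so the local fraction is t = (18 − 0)/(25 − 0) = 18/25 ≈ 0.72.
#db8f99 → (219, 143, 153); #b8b380 → (184, 179, 128).
R = 219 + 0.72 × (184 − 219) = 193.8 → 194
G = 143 + 0.72 × (179 − 143) = 168.92 → 169
B = 153 + 0.72 × (128 − 153) = 135 → 135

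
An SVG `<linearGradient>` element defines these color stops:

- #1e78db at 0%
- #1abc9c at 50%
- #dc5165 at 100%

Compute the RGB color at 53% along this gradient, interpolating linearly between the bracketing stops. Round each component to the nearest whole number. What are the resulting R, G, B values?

(38, 182, 153)

53% lies between the 50% and 100% stops, so the local fraction is t = (53 − 50)/(100 − 50) = 3/50 ≈ 0.06.
#1abc9c → (26, 188, 156); #dc5165 → (220, 81, 101).
R = 26 + 0.06 × (220 − 26) = 37.64 → 38
G = 188 + 0.06 × (81 − 188) = 181.58 → 182
B = 156 + 0.06 × (101 − 156) = 152.7 → 153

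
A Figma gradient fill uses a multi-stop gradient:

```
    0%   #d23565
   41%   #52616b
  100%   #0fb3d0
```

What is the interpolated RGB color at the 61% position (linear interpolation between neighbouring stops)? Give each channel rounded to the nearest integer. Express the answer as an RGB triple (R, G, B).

(59, 125, 141)

61% lies between the 41% and 100% stops, so the local fraction is t = (61 − 41)/(100 − 41) = 20/59 ≈ 0.339.
#52616b → (82, 97, 107); #0fb3d0 → (15, 179, 208).
R = 82 + 0.339 × (15 − 82) = 59.287 → 59
G = 97 + 0.339 × (179 − 97) = 124.798 → 125
B = 107 + 0.339 × (208 − 107) = 141.239 → 141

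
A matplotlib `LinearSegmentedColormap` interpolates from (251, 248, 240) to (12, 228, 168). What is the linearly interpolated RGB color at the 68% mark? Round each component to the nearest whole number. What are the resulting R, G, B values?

(88, 234, 191)

68% corresponds to t = 0.68.
R = 251 + 0.68 × (12 − 251) = 251 + 0.68 × -239 = 88.48 → 88
G = 248 + 0.68 × (228 − 248) = 248 + 0.68 × -20 = 234.4 → 234
B = 240 + 0.68 × (168 − 240) = 240 + 0.68 × -72 = 191.04 → 191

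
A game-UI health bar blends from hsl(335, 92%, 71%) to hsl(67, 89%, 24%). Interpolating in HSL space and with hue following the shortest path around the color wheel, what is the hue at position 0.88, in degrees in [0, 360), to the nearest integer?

Hue: 67 − 335 = -268°, but |-268| > 180 so the shorter arc goes the other way: Δh = -268 + 360 = 92°.
H = 335 + 0.88 × (92) = 415.96 → 416 → 416 mod 360 = 56°

56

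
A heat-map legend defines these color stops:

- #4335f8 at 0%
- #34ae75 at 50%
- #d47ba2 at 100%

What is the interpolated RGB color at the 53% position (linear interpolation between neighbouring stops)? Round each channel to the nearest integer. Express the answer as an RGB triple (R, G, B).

(62, 171, 120)

53% lies between the 50% and 100% stops, so the local fraction is t = (53 − 50)/(100 − 50) = 3/50 ≈ 0.06.
#34ae75 → (52, 174, 117); #d47ba2 → (212, 123, 162).
R = 52 + 0.06 × (212 − 52) = 61.6 → 62
G = 174 + 0.06 × (123 − 174) = 170.94 → 171
B = 117 + 0.06 × (162 − 117) = 119.7 → 120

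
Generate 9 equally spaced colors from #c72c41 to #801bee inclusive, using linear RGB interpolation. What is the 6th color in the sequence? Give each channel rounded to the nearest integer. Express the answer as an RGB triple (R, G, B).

(155, 33, 173)

With 9 swatches and endpoints inclusive, swatch 6 sits at t = (6 − 1)/(9 − 1) = 5/8 ≈ 0.625.
#c72c41 → (199, 44, 65); #801bee → (128, 27, 238).
R = 199 + 0.625 × (128 − 199) = 154.625 → 155
G = 44 + 0.625 × (27 − 44) = 33.375 → 33
B = 65 + 0.625 × (238 − 65) = 173.125 → 173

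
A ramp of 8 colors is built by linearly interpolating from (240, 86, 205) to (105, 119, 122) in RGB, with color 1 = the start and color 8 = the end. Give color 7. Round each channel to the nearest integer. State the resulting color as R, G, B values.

With 8 swatches and endpoints inclusive, swatch 7 sits at t = (7 − 1)/(8 − 1) = 6/7 ≈ 0.8571.
R = 240 + 0.8571 × (105 − 240) = 124.291 → 124
G = 86 + 0.8571 × (119 − 86) = 114.284 → 114
B = 205 + 0.8571 × (122 − 205) = 133.861 → 134

(124, 114, 134)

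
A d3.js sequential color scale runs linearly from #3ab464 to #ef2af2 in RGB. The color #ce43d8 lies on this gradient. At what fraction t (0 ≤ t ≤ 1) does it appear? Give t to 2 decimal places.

Invert the lerp on the R channel (largest span, 181): t = (206 − 58) / (239 − 58) = 148/181 = 0.81768.
Check on G: (67 − 180)/(42 − 180) = 0.8188 ✓

0.82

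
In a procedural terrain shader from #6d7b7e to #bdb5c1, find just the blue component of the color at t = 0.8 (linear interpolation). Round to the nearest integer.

B₁ = 126 (from #6d7b7e), B₂ = 193 (from #bdb5c1).
B = 126 + 0.8 × (193 − 126) = 179.6 → 180

180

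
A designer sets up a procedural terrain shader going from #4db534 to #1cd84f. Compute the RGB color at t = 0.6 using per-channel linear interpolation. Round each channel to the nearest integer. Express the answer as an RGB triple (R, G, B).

(48, 202, 68)

#4db534 → (77, 181, 52); #1cd84f → (28, 216, 79).
R = 77 + 0.6 × (28 − 77) = 77 + 0.6 × -49 = 47.6 → 48
G = 181 + 0.6 × (216 − 181) = 181 + 0.6 × 35 = 202 → 202
B = 52 + 0.6 × (79 − 52) = 52 + 0.6 × 27 = 68.2 → 68
So the blended color is (48, 202, 68), about #30ca44.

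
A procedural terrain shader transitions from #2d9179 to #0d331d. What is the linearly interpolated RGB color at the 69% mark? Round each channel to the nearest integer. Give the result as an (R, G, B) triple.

(23, 80, 58)

#2d9179 → (45, 145, 121); #0d331d → (13, 51, 29).
69% corresponds to t = 0.69.
R = 45 + 0.69 × (13 − 45) = 45 + 0.69 × -32 = 22.92 → 23
G = 145 + 0.69 × (51 − 145) = 145 + 0.69 × -94 = 80.14 → 80
B = 121 + 0.69 × (29 − 121) = 121 + 0.69 × -92 = 57.52 → 58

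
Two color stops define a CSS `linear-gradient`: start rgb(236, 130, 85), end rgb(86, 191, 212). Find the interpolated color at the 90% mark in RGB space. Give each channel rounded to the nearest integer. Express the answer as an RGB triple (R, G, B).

(101, 185, 199)

90% corresponds to t = 0.9.
R = 236 + 0.9 × (86 − 236) = 236 + 0.9 × -150 = 101 → 101
G = 130 + 0.9 × (191 − 130) = 130 + 0.9 × 61 = 184.9 → 185
B = 85 + 0.9 × (212 − 85) = 85 + 0.9 × 127 = 199.3 → 199
So the blended color is (101, 185, 199), about #65b9c7.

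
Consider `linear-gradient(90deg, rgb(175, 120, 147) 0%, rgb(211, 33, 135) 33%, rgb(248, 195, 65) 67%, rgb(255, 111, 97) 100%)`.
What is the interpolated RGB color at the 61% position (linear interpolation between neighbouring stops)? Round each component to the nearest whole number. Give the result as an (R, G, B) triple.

(241, 166, 77)

61% lies between the 33% and 67% stops, so the local fraction is t = (61 − 33)/(67 − 33) = 28/34 ≈ 0.8235.
R = 211 + 0.8235 × (248 − 211) = 241.47 → 241
G = 33 + 0.8235 × (195 − 33) = 166.407 → 166
B = 135 + 0.8235 × (65 − 135) = 77.355 → 77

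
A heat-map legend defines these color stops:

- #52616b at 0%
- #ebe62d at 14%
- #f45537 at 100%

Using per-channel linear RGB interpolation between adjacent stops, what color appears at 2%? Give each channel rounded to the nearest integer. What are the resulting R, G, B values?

2% lies between the 0% and 14% stops, so the local fraction is t = (2 − 0)/(14 − 0) = 2/14 ≈ 0.1429.
#52616b → (82, 97, 107); #ebe62d → (235, 230, 45).
R = 82 + 0.1429 × (235 − 82) = 103.864 → 104
G = 97 + 0.1429 × (230 − 97) = 116.006 → 116
B = 107 + 0.1429 × (45 − 107) = 98.14 → 98

(104, 116, 98)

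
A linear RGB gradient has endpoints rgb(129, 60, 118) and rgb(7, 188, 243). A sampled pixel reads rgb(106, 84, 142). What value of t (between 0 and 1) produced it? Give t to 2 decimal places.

Invert the lerp on the G channel (largest span, 128): t = (84 − 60) / (188 − 60) = 24/128 = 0.1875.
Check on R: (106 − 129)/(7 − 129) = 0.1885 ✓

0.19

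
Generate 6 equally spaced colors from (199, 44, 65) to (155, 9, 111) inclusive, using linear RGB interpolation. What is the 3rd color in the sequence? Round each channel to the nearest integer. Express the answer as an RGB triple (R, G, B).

(181, 30, 83)

With 6 swatches and endpoints inclusive, swatch 3 sits at t = (3 − 1)/(6 − 1) = 2/5 ≈ 0.4.
R = 199 + 0.4 × (155 − 199) = 181.4 → 181
G = 44 + 0.4 × (9 − 44) = 30 → 30
B = 65 + 0.4 × (111 − 65) = 83.4 → 83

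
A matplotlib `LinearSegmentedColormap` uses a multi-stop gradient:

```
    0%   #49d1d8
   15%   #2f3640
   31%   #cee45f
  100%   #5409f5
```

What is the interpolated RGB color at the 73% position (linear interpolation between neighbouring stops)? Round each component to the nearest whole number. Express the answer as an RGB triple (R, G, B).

73% lies between the 31% and 100% stops, so the local fraction is t = (73 − 31)/(100 − 31) = 42/69 ≈ 0.6087.
#cee45f → (206, 228, 95); #5409f5 → (84, 9, 245).
R = 206 + 0.6087 × (84 − 206) = 131.739 → 132
G = 228 + 0.6087 × (9 − 228) = 94.695 → 95
B = 95 + 0.6087 × (245 − 95) = 186.305 → 186

(132, 95, 186)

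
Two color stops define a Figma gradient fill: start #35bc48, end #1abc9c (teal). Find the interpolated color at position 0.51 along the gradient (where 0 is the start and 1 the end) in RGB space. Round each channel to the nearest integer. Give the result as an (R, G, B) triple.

(39, 188, 115)

#35bc48 → (53, 188, 72); #1abc9c → (26, 188, 156).
R = 53 + 0.51 × (26 − 53) = 53 + 0.51 × -27 = 39.23 → 39
G = 188 + 0.51 × (188 − 188) = 188 + 0.51 × 0 = 188 → 188
B = 72 + 0.51 × (156 − 72) = 72 + 0.51 × 84 = 114.84 → 115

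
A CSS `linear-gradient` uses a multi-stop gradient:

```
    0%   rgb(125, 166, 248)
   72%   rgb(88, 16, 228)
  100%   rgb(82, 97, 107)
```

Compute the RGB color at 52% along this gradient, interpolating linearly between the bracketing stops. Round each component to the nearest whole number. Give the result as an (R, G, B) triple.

(98, 58, 234)

52% lies between the 0% and 72% stops, so the local fraction is t = (52 − 0)/(72 − 0) = 52/72 ≈ 0.7222.
R = 125 + 0.7222 × (88 − 125) = 98.279 → 98
G = 166 + 0.7222 × (16 − 166) = 57.67 → 58
B = 248 + 0.7222 × (228 − 248) = 233.556 → 234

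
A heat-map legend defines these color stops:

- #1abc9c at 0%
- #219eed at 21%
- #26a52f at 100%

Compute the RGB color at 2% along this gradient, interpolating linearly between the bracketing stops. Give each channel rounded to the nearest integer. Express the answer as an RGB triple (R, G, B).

(27, 185, 164)

2% lies between the 0% and 21% stops, so the local fraction is t = (2 − 0)/(21 − 0) = 2/21 ≈ 0.0952.
#1abc9c → (26, 188, 156); #219eed → (33, 158, 237).
R = 26 + 0.0952 × (33 − 26) = 26.666 → 27
G = 188 + 0.0952 × (158 − 188) = 185.144 → 185
B = 156 + 0.0952 × (237 − 156) = 163.711 → 164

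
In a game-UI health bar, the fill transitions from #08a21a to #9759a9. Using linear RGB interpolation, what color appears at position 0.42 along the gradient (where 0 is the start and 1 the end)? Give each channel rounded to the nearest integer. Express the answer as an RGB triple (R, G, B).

(68, 131, 86)

#08a21a → (8, 162, 26); #9759a9 → (151, 89, 169).
R = 8 + 0.42 × (151 − 8) = 8 + 0.42 × 143 = 68.06 → 68
G = 162 + 0.42 × (89 − 162) = 162 + 0.42 × -73 = 131.34 → 131
B = 26 + 0.42 × (169 − 26) = 26 + 0.42 × 143 = 86.06 → 86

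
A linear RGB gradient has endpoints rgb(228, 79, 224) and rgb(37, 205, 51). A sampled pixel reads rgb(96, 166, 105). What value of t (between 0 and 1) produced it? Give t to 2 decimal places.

0.69

Invert the lerp on the R channel (largest span, 191): t = (96 − 228) / (37 − 228) = -132/-191 = 0.6911.
Check on G: (166 − 79)/(205 − 79) = 0.6905 ✓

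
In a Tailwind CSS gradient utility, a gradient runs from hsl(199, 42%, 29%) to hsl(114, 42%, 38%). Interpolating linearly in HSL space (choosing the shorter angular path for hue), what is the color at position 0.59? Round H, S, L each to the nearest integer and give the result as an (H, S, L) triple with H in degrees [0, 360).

Hue arc: Δh = 114 − 199 = -85° (|Δh| ≤ 180, already the shorter path).
H = 199 + 0.59 × (-85) = 148.85 → 149°
S = 42 + 0.59 × (42 − 42) = 42 → 42%
L = 29 + 0.59 × (38 − 29) = 34.31 → 34%

(149, 42, 34)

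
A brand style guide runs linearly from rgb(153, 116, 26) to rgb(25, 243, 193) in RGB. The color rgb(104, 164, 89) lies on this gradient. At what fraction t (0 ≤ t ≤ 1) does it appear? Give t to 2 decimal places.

Invert the lerp on the B channel (largest span, 167): t = (89 − 26) / (193 − 26) = 63/167 = 0.37725.
Check on R: (104 − 153)/(25 − 153) = 0.3828 ✓

0.38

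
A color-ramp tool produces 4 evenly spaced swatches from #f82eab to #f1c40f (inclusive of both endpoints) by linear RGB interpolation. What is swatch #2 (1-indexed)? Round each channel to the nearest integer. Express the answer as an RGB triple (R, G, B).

With 4 swatches and endpoints inclusive, swatch 2 sits at t = (2 − 1)/(4 − 1) = 1/3 ≈ 0.3333.
#f82eab → (248, 46, 171); #f1c40f → (241, 196, 15).
R = 248 + 0.3333 × (241 − 248) = 245.667 → 246
G = 46 + 0.3333 × (196 − 46) = 95.995 → 96
B = 171 + 0.3333 × (15 − 171) = 119.005 → 119

(246, 96, 119)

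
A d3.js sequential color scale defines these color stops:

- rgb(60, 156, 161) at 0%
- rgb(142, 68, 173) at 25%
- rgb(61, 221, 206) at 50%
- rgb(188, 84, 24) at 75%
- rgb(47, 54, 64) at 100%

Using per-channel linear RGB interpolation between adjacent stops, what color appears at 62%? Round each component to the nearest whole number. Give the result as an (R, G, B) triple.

62% lies between the 50% and 75% stops, so the local fraction is t = (62 − 50)/(75 − 50) = 12/25 ≈ 0.48.
R = 61 + 0.48 × (188 − 61) = 121.96 → 122
G = 221 + 0.48 × (84 − 221) = 155.24 → 155
B = 206 + 0.48 × (24 − 206) = 118.64 → 119

(122, 155, 119)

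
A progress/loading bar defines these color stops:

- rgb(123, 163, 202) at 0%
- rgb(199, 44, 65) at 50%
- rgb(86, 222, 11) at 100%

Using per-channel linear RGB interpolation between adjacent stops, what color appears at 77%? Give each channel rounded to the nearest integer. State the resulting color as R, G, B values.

(138, 140, 36)

77% lies between the 50% and 100% stops, so the local fraction is t = (77 − 50)/(100 − 50) = 27/50 ≈ 0.54.
R = 199 + 0.54 × (86 − 199) = 137.98 → 138
G = 44 + 0.54 × (222 − 44) = 140.12 → 140
B = 65 + 0.54 × (11 − 65) = 35.84 → 36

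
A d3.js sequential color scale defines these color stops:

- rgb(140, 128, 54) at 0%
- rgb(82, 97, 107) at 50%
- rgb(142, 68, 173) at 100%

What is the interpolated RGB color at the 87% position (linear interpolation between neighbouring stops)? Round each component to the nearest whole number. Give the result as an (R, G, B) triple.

87% lies between the 50% and 100% stops, so the local fraction is t = (87 − 50)/(100 − 50) = 37/50 ≈ 0.74.
R = 82 + 0.74 × (142 − 82) = 126.4 → 126
G = 97 + 0.74 × (68 − 97) = 75.54 → 76
B = 107 + 0.74 × (173 − 107) = 155.84 → 156

(126, 76, 156)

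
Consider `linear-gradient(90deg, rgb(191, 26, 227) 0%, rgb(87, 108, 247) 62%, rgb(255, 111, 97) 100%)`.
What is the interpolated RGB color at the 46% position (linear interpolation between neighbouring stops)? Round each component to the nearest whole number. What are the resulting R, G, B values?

(114, 87, 242)

46% lies between the 0% and 62% stops, so the local fraction is t = (46 − 0)/(62 − 0) = 46/62 ≈ 0.7419.
R = 191 + 0.7419 × (87 − 191) = 113.842 → 114
G = 26 + 0.7419 × (108 − 26) = 86.836 → 87
B = 227 + 0.7419 × (247 − 227) = 241.838 → 242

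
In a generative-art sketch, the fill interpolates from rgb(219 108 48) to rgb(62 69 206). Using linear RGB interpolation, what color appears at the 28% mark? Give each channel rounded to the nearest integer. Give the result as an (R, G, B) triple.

28% corresponds to t = 0.28.
R = 219 + 0.28 × (62 − 219) = 219 + 0.28 × -157 = 175.04 → 175
G = 108 + 0.28 × (69 − 108) = 108 + 0.28 × -39 = 97.08 → 97
B = 48 + 0.28 × (206 − 48) = 48 + 0.28 × 158 = 92.24 → 92

(175, 97, 92)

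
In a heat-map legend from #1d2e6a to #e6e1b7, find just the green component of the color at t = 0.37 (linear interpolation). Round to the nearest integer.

112

G₁ = 46 (from #1d2e6a), G₂ = 225 (from #e6e1b7).
G = 46 + 0.37 × (225 − 46) = 112.23 → 112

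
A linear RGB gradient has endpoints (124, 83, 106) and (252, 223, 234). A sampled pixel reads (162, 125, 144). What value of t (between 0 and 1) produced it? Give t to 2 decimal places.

0.30

Invert the lerp on the G channel (largest span, 140): t = (125 − 83) / (223 − 83) = 42/140 = 0.3.
Check on R: (162 − 124)/(252 − 124) = 0.2969 ✓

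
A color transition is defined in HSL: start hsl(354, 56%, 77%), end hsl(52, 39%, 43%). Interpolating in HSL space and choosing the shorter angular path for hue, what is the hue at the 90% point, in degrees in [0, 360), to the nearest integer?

Hue: 52 − 354 = -302°, but |-302| > 180 so the shorter arc goes the other way: Δh = -302 + 360 = 58°.
H = 354 + 0.9 × (58) = 406.2 → 406 → 406 mod 360 = 46°

46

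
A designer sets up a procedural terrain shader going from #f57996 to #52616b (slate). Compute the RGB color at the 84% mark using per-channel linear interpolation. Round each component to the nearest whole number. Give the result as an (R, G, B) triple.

(108, 101, 114)

#f57996 → (245, 121, 150); #52616b → (82, 97, 107).
84% corresponds to t = 0.84.
R = 245 + 0.84 × (82 − 245) = 245 + 0.84 × -163 = 108.08 → 108
G = 121 + 0.84 × (97 − 121) = 121 + 0.84 × -24 = 100.84 → 101
B = 150 + 0.84 × (107 − 150) = 150 + 0.84 × -43 = 113.88 → 114
So the blended color is (108, 101, 114), about #6c6572.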